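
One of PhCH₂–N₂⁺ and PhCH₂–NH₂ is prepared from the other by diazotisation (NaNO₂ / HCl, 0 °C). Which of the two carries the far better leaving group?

PhCH₂–N₂⁺

From PhCH₂–NH₂ the departing group would be NH₂⁻ (pKₐ(NH₃) ≈ 38). Extremely strong base; never a leaving group.
From PhCH₂–N₂⁺ the leaving group is N₂ (no meaningful conjugate acid; N₂ departs as an exceptionally stable neutral molecule).
Diazotisation (NaNO₂ / HCl, 0 °C) works by generating a diazonium salt that expels N₂, making PhCH₂–N₂⁺ enormously more reactive.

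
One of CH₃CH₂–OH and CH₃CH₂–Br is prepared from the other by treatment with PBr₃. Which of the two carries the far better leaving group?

From CH₃CH₂–OH the departing group would be OH⁻ (pKₐ(H₂O) ≈ 15.7). Strong base; essentially never leaves without prior activation.
From CH₃CH₂–Br the leaving group is Br⁻ (pKₐ(HBr) ≈ -9). Weak base; good leaving group.
Treatment with PBr₃ works by replacing the hydroxyl with bromide, making CH₃CH₂–Br enormously more reactive.

CH₃CH₂–Br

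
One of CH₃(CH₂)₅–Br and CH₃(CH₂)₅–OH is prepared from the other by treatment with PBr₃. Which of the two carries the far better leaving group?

From CH₃(CH₂)₅–OH the departing group would be OH⁻ (pKₐ(H₂O) ≈ 15.7). Strong base; essentially never leaves without prior activation.
From CH₃(CH₂)₅–Br the leaving group is Br⁻ (pKₐ(HBr) ≈ -9). Weak base; good leaving group.
Treatment with PBr₃ works by replacing the hydroxyl with bromide, making CH₃(CH₂)₅–Br enormously more reactive.

CH₃(CH₂)₅–Br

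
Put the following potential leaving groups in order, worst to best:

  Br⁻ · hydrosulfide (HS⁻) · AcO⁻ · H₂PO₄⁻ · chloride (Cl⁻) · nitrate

The more stable X⁻ (or X) is on its own — i.e. the weaker a base it is — the better a leaving group it makes.
Br⁻: pKₐ(HBr) ≈ -9
chloride (Cl⁻): pKₐ(HCl) ≈ -7 — moderately weak base
nitrate: pKₐ(HNO₃) ≈ -1.3
H₂PO₄⁻: pKₐ(H₃PO₄) ≈ 2.1
AcO⁻: pKₐ(CH₃COOH) ≈ 4.8
hydrosulfide (HS⁻): pKₐ(H₂S) ≈ 7
Listed from poorest to best leaving group as asked.

hydrosulfide (HS⁻) < AcO⁻ < H₂PO₄⁻ < nitrate < chloride (Cl⁻) < Br⁻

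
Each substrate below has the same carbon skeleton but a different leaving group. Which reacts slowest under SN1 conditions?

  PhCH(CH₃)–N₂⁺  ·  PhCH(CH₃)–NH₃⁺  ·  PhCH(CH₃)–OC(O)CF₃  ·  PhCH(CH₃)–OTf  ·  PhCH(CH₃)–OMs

Same R in every case — rank the leaving groups.
Leaving-group ability tracks the stability of the departed species; conjugate-acid pKₐ is the usual yardstick (lower pKₐ → better LG).
PhCH(CH₃)–N₂⁺ loses N₂: no meaningful conjugate acid; N₂ departs as an exceptionally stable neutral molecule
PhCH(CH₃)–OTf loses OTf⁻: pKₐ(CF₃SO₃H (triflic acid)) ≈ -14
PhCH(CH₃)–OMs loses OMs⁻: pKₐ(CH₃SO₃H (MsOH)) ≈ -1.9
PhCH(CH₃)–OC(O)CF₃ loses CF₃COO⁻: pKₐ(CF₃COOH) ≈ 0.2
PhCH(CH₃)–NH₃⁺ loses NH₃: pKₐ(NH₄⁺) ≈ 9.2

PhCH(CH₃)–NH₃⁺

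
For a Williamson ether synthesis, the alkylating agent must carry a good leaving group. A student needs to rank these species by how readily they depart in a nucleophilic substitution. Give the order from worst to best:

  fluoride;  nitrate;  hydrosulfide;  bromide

hydrosulfide < fluoride < nitrate < bromide

A good leaving group is a weak base: the lower the pKₐ of its conjugate acid, the more readily it departs.
bromide: pKₐ(HBr) ≈ -9
nitrate: pKₐ(HNO₃) ≈ -1.3
fluoride: pKₐ(HF) ≈ 3.2
hydrosulfide: pKₐ(H₂S) ≈ 7
The question asks for worst first, so the sequence is read in increasing leaving-group ability.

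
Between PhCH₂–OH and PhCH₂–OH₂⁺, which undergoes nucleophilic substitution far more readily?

From PhCH₂–OH the departing group would be OH⁻ (pKₐ(H₂O) ≈ 15.7). Strong base; essentially never leaves without prior activation.
From PhCH₂–OH₂⁺ the leaving group is H₂O (pKₐ(H₃O⁺) ≈ -1.7). Neutral; leaves from a protonated alcohol (R–OH₂⁺).
(In practice PhCH₂–OH₂⁺ is made from PhCH₂–OH by protonation with strong acid, converting the leaving group from hydroxide to neutral water.)

PhCH₂–OH₂⁺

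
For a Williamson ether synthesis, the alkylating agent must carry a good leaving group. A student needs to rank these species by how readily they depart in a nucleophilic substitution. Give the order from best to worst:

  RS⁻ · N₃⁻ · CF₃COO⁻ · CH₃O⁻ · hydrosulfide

The more stable X⁻ (or X) is on its own — i.e. the weaker a base it is — the better a leaving group it makes.
CF₃COO⁻: pKₐ(CF₃COOH) ≈ 0.2
N₃⁻: pKₐ(HN₃) ≈ 4.7
hydrosulfide: pKₐ(H₂S) ≈ 7
RS⁻: pKₐ(RSH (a thiol)) ≈ 10.5
CH₃O⁻: pKₐ(CH₃OH) ≈ 15.5

CF₃COO⁻ > N₃⁻ > hydrosulfide > RS⁻ > CH₃O⁻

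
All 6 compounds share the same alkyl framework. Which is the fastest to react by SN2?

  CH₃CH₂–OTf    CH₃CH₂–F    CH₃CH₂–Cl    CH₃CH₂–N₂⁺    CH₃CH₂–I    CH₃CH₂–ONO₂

CH₃CH₂–N₂⁺

The skeletons are identical, so relative rate is governed entirely by leaving-group ability.
Leaving-group ability tracks the stability of the departed species; conjugate-acid pKₐ is the usual yardstick (lower pKₐ → better LG).
CH₃CH₂–N₂⁺ loses N₂: no meaningful conjugate acid; N₂ departs as an exceptionally stable neutral molecule
CH₃CH₂–OTf loses OTf⁻: pKₐ(CF₃SO₃H (triflic acid)) ≈ -14
CH₃CH₂–I loses I⁻: pKₐ(HI) ≈ -10
CH₃CH₂–Cl loses Cl⁻: pKₐ(HCl) ≈ -7
CH₃CH₂–ONO₂ loses NO₃⁻: pKₐ(HNO₃) ≈ -1.3
CH₃CH₂–F loses F⁻: pKₐ(HF) ≈ 3.2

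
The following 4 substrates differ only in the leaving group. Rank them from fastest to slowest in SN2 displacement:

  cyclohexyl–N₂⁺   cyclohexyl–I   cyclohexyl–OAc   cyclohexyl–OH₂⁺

cyclohexyl–N₂⁺ > cyclohexyl–I > cyclohexyl–OH₂⁺ > cyclohexyl–OAc

With the same alkyl group throughout, only the leaving group differentiates the rates.
The more stable X⁻ (or X) is on its own — i.e. the weaker a base it is — the better a leaving group it makes.
cyclohexyl–N₂⁺ loses N₂: no meaningful conjugate acid; N₂ departs as an exceptionally stable neutral molecule
cyclohexyl–I loses I⁻: pKₐ(HI) ≈ -10
cyclohexyl–OH₂⁺ loses H₂O: pKₐ(H₃O⁺) ≈ -1.7
cyclohexyl–OAc loses AcO⁻: pKₐ(CH₃COOH) ≈ 4.8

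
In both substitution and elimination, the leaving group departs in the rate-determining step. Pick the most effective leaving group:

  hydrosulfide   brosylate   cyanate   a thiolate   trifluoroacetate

A good leaving group is a weak base: the lower the pKₐ of its conjugate acid, the more readily it departs.
brosylate: pKₐ(p-BrC₆H₄SO₃H) ≈ -2.8
trifluoroacetate: pKₐ(CF₃COOH) ≈ 0.2
cyanate: pKₐ(HOCN) ≈ 3.5
hydrosulfide: pKₐ(H₂S) ≈ 7
a thiolate: pKₐ(RSH (a thiol)) ≈ 10.5

brosylate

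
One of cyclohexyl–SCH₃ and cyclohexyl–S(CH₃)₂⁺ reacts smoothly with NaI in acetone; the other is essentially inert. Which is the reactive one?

cyclohexyl–S(CH₃)₂⁺

From cyclohexyl–SCH₃ the departing group would be RS⁻ (pKₐ(RSH (a thiol)) ≈ 10.5). Moderately basic; rarely leaves without activation.
From cyclohexyl–S(CH₃)₂⁺ the leaving group is SR'₂ (pKₐ(R'₂SH⁺) ≈ -7). Neutral; leaves from a sulfonium salt (R–SR'₂⁺).
(In practice cyclohexyl–S(CH₃)₂⁺ is made from cyclohexyl–SCH₃ by S-methylation with CH₃I, allowing neutral dimethyl sulfide, rather than methanethiolate, to depart.)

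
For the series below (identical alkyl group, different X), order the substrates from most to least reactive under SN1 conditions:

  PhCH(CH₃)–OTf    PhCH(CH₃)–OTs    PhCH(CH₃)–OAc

PhCH(CH₃)–OTf > PhCH(CH₃)–OTs > PhCH(CH₃)–OAc

With the same alkyl group throughout, only the leaving group differentiates the rates.
The more stable X⁻ (or X) is on its own — i.e. the weaker a base it is — the better a leaving group it makes.
PhCH(CH₃)–OTf loses OTf⁻: pKₐ(CF₃SO₃H (triflic acid)) ≈ -14
PhCH(CH₃)–OTs loses OTs⁻: pKₐ(p-CH₃C₆H₄SO₃H (TsOH)) ≈ -2.8
PhCH(CH₃)–OAc loses AcO⁻: pKₐ(CH₃COOH) ≈ 4.8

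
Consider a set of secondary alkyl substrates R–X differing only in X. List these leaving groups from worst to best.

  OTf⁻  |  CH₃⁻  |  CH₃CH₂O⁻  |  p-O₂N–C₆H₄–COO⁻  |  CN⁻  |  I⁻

The more stable X⁻ (or X) is on its own — i.e. the weaker a base it is — the better a leaving group it makes.
OTf⁻: pKₐ(CF₃SO₃H (triflic acid)) ≈ -14
I⁻: pKₐ(HI) ≈ -10
p-O₂N–C₆H₄–COO⁻: pKₐ(p-nitrobenzoic acid) ≈ 3.4
CN⁻: pKₐ(HCN) ≈ 9.2
CH₃CH₂O⁻: pKₐ(CH₃CH₂OH) ≈ 16
CH₃⁻: pKₐ(CH₄) ≈ 48
Listed from poorest to best leaving group as asked.

CH₃⁻ < CH₃CH₂O⁻ < CN⁻ < p-O₂N–C₆H₄–COO⁻ < I⁻ < OTf⁻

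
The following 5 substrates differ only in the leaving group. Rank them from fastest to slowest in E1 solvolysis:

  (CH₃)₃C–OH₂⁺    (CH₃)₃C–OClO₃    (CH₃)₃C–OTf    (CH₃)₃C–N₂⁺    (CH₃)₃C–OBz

(CH₃)₃C–N₂⁺ > (CH₃)₃C–OTf > (CH₃)₃C–OClO₃ > (CH₃)₃C–OH₂⁺ > (CH₃)₃C–OBz

With the same alkyl group throughout, only the leaving group differentiates the rates.
The more stable X⁻ (or X) is on its own — i.e. the weaker a base it is — the better a leaving group it makes.
(CH₃)₃C–N₂⁺ loses N₂: no meaningful conjugate acid; N₂ departs as an exceptionally stable neutral molecule
(CH₃)₃C–OTf loses OTf⁻: pKₐ(CF₃SO₃H (triflic acid)) ≈ -14
(CH₃)₃C–OClO₃ loses ClO₄⁻: pKₐ(HClO₄) ≈ -10
(CH₃)₃C–OH₂⁺ loses H₂O: pKₐ(H₃O⁺) ≈ -1.7
(CH₃)₃C–OBz loses PhCOO⁻: pKₐ(C₆H₅COOH) ≈ 4.2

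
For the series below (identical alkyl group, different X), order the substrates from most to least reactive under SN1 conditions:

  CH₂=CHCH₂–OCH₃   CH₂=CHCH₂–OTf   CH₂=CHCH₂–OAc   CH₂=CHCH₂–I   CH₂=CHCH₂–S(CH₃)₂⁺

CH₂=CHCH₂–OTf > CH₂=CHCH₂–I > CH₂=CHCH₂–S(CH₃)₂⁺ > CH₂=CHCH₂–OAc > CH₂=CHCH₂–OCH₃

Identical carbon frameworks mean the comparison reduces to leaving-group quality.
The more stable X⁻ (or X) is on its own — i.e. the weaker a base it is — the better a leaving group it makes.
CH₂=CHCH₂–OTf loses OTf⁻: pKₐ(CF₃SO₃H (triflic acid)) ≈ -14
CH₂=CHCH₂–I loses I⁻: pKₐ(HI) ≈ -10
CH₂=CHCH₂–S(CH₃)₂⁺ loses SR'₂: pKₐ(R'₂SH⁺) ≈ -7
CH₂=CHCH₂–OAc loses AcO⁻: pKₐ(CH₃COOH) ≈ 4.8
CH₂=CHCH₂–OCH₃ loses CH₃O⁻: pKₐ(CH₃OH) ≈ 15.5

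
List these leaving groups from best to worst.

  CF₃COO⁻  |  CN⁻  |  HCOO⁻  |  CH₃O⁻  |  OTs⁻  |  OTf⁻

The more stable X⁻ (or X) is on its own — i.e. the weaker a base it is — the better a leaving group it makes.
OTf⁻: pKₐ(CF₃SO₃H (triflic acid)) ≈ -14 — charge spread over three oxygens and a CF₃ group; the premier leaving group in synthesis
OTs⁻: pKₐ(p-CH₃C₆H₄SO₃H (TsOH)) ≈ -2.8
CF₃COO⁻: pKₐ(CF₃COOH) ≈ 0.2 — strongly electron-withdrawing CF₃ stabilises the carboxylate
HCOO⁻: pKₐ(HCOOH) ≈ 3.8 — resonance-stabilised carboxylate
CN⁻: pKₐ(HCN) ≈ 9.2 — sp carbon stabilises the charge somewhat, but still a poor LG
CH₃O⁻: pKₐ(CH₃OH) ≈ 15.5 — strong base; alkoxides do not leave unassisted

OTf⁻ > OTs⁻ > CF₃COO⁻ > HCOO⁻ > CN⁻ > CH₃O⁻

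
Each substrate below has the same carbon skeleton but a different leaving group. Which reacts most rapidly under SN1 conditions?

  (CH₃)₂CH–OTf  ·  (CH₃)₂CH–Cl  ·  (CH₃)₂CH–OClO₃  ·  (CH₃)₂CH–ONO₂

Identical carbon frameworks mean the comparison reduces to leaving-group quality.
The more stable X⁻ (or X) is on its own — i.e. the weaker a base it is — the better a leaving group it makes.
(CH₃)₂CH–OTf loses OTf⁻: pKₐ(CF₃SO₃H (triflic acid)) ≈ -14
(CH₃)₂CH–OClO₃ loses ClO₄⁻: pKₐ(HClO₄) ≈ -10
(CH₃)₂CH–Cl loses Cl⁻: pKₐ(HCl) ≈ -7
(CH₃)₂CH–ONO₂ loses NO₃⁻: pKₐ(HNO₃) ≈ -1.3

(CH₃)₂CH–OTf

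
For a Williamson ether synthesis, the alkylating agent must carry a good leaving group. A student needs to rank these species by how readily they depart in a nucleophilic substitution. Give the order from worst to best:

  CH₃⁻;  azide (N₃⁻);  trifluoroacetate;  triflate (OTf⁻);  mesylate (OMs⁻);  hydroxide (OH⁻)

triflate (OTf⁻): pKₐ(CF₃SO₃H (triflic acid)) ≈ -14
mesylate (OMs⁻): pKₐ(CH₃SO₃H (MsOH)) ≈ -1.9 — resonance-delocalised alkanesulfonate
trifluoroacetate: pKₐ(CF₃COOH) ≈ 0.2 — strongly electron-withdrawing CF₃ stabilises the carboxylate
azide (N₃⁻): pKₐ(HN₃) ≈ 4.7 — linear, resonance-stabilised
hydroxide (OH⁻): pKₐ(H₂O) ≈ 15.7
CH₃⁻: pKₐ(CH₄) ≈ 48 — unstabilised carbanion; the worst conceivable leaving group
The question asks for worst first, so the sequence is read in increasing leaving-group ability.

CH₃⁻ < hydroxide (OH⁻) < azide (N₃⁻) < trifluoroacetate < mesylate (OMs⁻) < triflate (OTf⁻)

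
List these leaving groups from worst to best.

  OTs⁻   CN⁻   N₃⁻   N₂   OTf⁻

CN⁻ < N₃⁻ < OTs⁻ < OTf⁻ < N₂

N₂: no meaningful conjugate acid; N₂ departs as an exceptionally stable neutral molecule
OTf⁻: pKₐ(CF₃SO₃H (triflic acid)) ≈ -14 — charge spread over three oxygens and a CF₃ group; the premier leaving group in synthesis
OTs⁻: pKₐ(p-CH₃C₆H₄SO₃H (TsOH)) ≈ -2.8
N₃⁻: pKₐ(HN₃) ≈ 4.7 — linear, resonance-stabilised
CN⁻: pKₐ(HCN) ≈ 9.2 — sp carbon stabilises the charge somewhat, but still a poor LG
Listed from poorest to best leaving group as asked.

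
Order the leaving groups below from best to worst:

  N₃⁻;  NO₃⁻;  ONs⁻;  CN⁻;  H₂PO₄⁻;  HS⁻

A good leaving group is a weak base: the lower the pKₐ of its conjugate acid, the more readily it departs.
ONs⁻: pKₐ(p-O₂NC₆H₄SO₃H) ≈ -3.5
NO₃⁻: pKₐ(HNO₃) ≈ -1.3 — resonance-delocalised over three oxygens
H₂PO₄⁻: pKₐ(H₃PO₄) ≈ 2.1 — moderate base; biological leaving group after further activation
N₃⁻: pKₐ(HN₃) ≈ 4.7
HS⁻: pKₐ(H₂S) ≈ 7
CN⁻: pKₐ(HCN) ≈ 9.2 — sp carbon stabilises the charge somewhat, but still a poor LG

ONs⁻ > NO₃⁻ > H₂PO₄⁻ > N₃⁻ > HS⁻ > CN⁻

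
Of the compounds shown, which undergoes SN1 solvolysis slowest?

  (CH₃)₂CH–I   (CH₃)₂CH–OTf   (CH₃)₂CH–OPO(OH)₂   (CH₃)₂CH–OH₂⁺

Identical carbon frameworks mean the comparison reduces to leaving-group quality.
A good leaving group is a weak base: the lower the pKₐ of its conjugate acid, the more readily it departs.
(CH₃)₂CH–OTf loses OTf⁻: pKₐ(CF₃SO₃H (triflic acid)) ≈ -14
(CH₃)₂CH–I loses I⁻: pKₐ(HI) ≈ -10
(CH₃)₂CH–OH₂⁺ loses H₂O: pKₐ(H₃O⁺) ≈ -1.7
(CH₃)₂CH–OPO(OH)₂ loses H₂PO₄⁻: pKₐ(H₃PO₄) ≈ 2.1

(CH₃)₂CH–OPO(OH)₂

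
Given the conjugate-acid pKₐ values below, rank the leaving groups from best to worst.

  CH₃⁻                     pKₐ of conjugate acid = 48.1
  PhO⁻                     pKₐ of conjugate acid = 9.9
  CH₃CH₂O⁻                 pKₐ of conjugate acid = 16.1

PhO⁻ > CH₃CH₂O⁻ > CH₃⁻

Lower conjugate-acid pKₐ ⇒ weaker base ⇒ better leaving group.
Sorting by the given values: PhO⁻ (9.9), CH₃CH₂O⁻ (16.1), CH₃⁻ (48.1).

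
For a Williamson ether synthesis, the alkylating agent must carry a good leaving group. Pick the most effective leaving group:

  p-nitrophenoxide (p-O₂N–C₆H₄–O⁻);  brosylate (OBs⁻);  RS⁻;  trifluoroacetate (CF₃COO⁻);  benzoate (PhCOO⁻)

Leaving-group ability tracks the stability of the departed species; conjugate-acid pKₐ is the usual yardstick (lower pKₐ → better LG).
brosylate (OBs⁻): pKₐ(p-BrC₆H₄SO₃H) ≈ -2.8
trifluoroacetate (CF₃COO⁻): pKₐ(CF₃COOH) ≈ 0.2
benzoate (PhCOO⁻): pKₐ(C₆H₅COOH) ≈ 4.2
p-nitrophenoxide (p-O₂N–C₆H₄–O⁻): pKₐ(p-nitrophenol) ≈ 7.2
RS⁻: pKₐ(RSH (a thiol)) ≈ 10.5

brosylate (OBs⁻)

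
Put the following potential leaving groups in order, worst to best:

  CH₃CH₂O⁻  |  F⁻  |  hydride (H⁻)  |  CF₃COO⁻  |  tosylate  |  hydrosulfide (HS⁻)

hydride (H⁻) < CH₃CH₂O⁻ < hydrosulfide (HS⁻) < F⁻ < CF₃COO⁻ < tosylate

Rank by basicity of the departing species: weakest base leaves most easily.
tosylate: pKₐ(p-CH₃C₆H₄SO₃H (TsOH)) ≈ -2.8
CF₃COO⁻: pKₐ(CF₃COOH) ≈ 0.2 — strongly electron-withdrawing CF₃ stabilises the carboxylate
F⁻: pKₐ(HF) ≈ 3.2
hydrosulfide (HS⁻): pKₐ(H₂S) ≈ 7 — larger and more polarisable than the oxygen analogue
CH₃CH₂O⁻: pKₐ(CH₃CH₂OH) ≈ 16
hydride (H⁻): pKₐ(H₂) ≈ 36 — extremely strong base; leaves only in special hydride-transfer contexts
Listed from poorest to best leaving group as asked.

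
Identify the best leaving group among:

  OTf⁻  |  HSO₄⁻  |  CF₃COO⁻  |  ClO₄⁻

OTf⁻

OTf⁻: pKₐ(CF₃SO₃H (triflic acid)) ≈ -14
ClO₄⁻: pKₐ(HClO₄) ≈ -10
HSO₄⁻: pKₐ(H₂SO₄) ≈ -3
CF₃COO⁻: pKₐ(CF₃COOH) ≈ 0.2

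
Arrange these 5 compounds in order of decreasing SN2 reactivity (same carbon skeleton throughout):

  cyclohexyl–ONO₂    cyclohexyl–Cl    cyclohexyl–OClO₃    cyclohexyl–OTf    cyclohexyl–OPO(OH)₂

Same R in every case — rank the leaving groups.
Leaving-group ability tracks the stability of the departed species; conjugate-acid pKₐ is the usual yardstick (lower pKₐ → better LG).
cyclohexyl–OTf loses OTf⁻: pKₐ(CF₃SO₃H (triflic acid)) ≈ -14
cyclohexyl–OClO₃ loses ClO₄⁻: pKₐ(HClO₄) ≈ -10
cyclohexyl–Cl loses Cl⁻: pKₐ(HCl) ≈ -7
cyclohexyl–ONO₂ loses NO₃⁻: pKₐ(HNO₃) ≈ -1.3
cyclohexyl–OPO(OH)₂ loses H₂PO₄⁻: pKₐ(H₃PO₄) ≈ 2.1

cyclohexyl–OTf > cyclohexyl–OClO₃ > cyclohexyl–Cl > cyclohexyl–ONO₂ > cyclohexyl–OPO(OH)₂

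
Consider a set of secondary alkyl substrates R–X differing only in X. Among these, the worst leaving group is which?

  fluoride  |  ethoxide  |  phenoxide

Leaving-group ability tracks the stability of the departed species; conjugate-acid pKₐ is the usual yardstick (lower pKₐ → better LG).
fluoride: pKₐ(HF) ≈ 3.2
phenoxide: pKₐ(C₆H₅OH (phenol)) ≈ 10
ethoxide: pKₐ(CH₃CH₂OH) ≈ 16

ethoxide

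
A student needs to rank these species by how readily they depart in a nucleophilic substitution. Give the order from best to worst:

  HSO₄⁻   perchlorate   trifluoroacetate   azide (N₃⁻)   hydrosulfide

perchlorate > HSO₄⁻ > trifluoroacetate > azide (N₃⁻) > hydrosulfide

perchlorate: pKₐ(HClO₄) ≈ -10
HSO₄⁻: pKₐ(H₂SO₄) ≈ -3
trifluoroacetate: pKₐ(CF₃COOH) ≈ 0.2
azide (N₃⁻): pKₐ(HN₃) ≈ 4.7
hydrosulfide: pKₐ(H₂S) ≈ 7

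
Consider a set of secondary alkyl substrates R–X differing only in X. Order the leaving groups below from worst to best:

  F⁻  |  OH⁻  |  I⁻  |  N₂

OH⁻ < F⁻ < I⁻ < N₂

A good leaving group is a weak base: the lower the pKₐ of its conjugate acid, the more readily it departs.
N₂: no meaningful conjugate acid; N₂ departs as an exceptionally stable neutral molecule
I⁻: pKₐ(HI) ≈ -10
F⁻: pKₐ(HF) ≈ 3.2
OH⁻: pKₐ(H₂O) ≈ 15.7
Reversing gives the worst-to-best order requested.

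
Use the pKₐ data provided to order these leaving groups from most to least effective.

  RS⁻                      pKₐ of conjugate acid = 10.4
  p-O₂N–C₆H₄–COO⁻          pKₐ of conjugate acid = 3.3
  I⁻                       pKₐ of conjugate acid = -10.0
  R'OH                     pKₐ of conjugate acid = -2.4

Lower conjugate-acid pKₐ ⇒ weaker base ⇒ better leaving group.
Sorting by the given values: I⁻ (-10.0), R'OH (-2.4), p-O₂N–C₆H₄–COO⁻ (3.3), RS⁻ (10.4).

I⁻ > R'OH > p-O₂N–C₆H₄–COO⁻ > RS⁻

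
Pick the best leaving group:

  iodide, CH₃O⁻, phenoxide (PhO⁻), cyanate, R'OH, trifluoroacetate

iodide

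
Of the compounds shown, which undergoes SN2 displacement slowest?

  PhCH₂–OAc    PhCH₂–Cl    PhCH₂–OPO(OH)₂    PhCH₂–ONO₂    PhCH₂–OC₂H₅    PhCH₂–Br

PhCH₂–OC₂H₅

Identical carbon frameworks mean the comparison reduces to leaving-group quality.
Rank by basicity of the departing species: weakest base leaves most easily.
PhCH₂–Br loses Br⁻: pKₐ(HBr) ≈ -9
PhCH₂–Cl loses Cl⁻: pKₐ(HCl) ≈ -7
PhCH₂–ONO₂ loses NO₃⁻: pKₐ(HNO₃) ≈ -1.3
PhCH₂–OPO(OH)₂ loses H₂PO₄⁻: pKₐ(H₃PO₄) ≈ 2.1
PhCH₂–OAc loses AcO⁻: pKₐ(CH₃COOH) ≈ 4.8
PhCH₂–OC₂H₅ loses CH₃CH₂O⁻: pKₐ(CH₃CH₂OH) ≈ 16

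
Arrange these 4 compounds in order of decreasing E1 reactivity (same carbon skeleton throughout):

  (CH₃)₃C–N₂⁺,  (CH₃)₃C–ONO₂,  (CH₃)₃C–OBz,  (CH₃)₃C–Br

The skeletons are identical, so relative rate is governed entirely by leaving-group ability.
Leaving-group ability tracks the stability of the departed species; conjugate-acid pKₐ is the usual yardstick (lower pKₐ → better LG).
(CH₃)₃C–N₂⁺ loses N₂: no meaningful conjugate acid; N₂ departs as an exceptionally stable neutral molecule
(CH₃)₃C–Br loses Br⁻: pKₐ(HBr) ≈ -9
(CH₃)₃C–ONO₂ loses NO₃⁻: pKₐ(HNO₃) ≈ -1.3
(CH₃)₃C–OBz loses PhCOO⁻: pKₐ(C₆H₅COOH) ≈ 4.2

(CH₃)₃C–N₂⁺ > (CH₃)₃C–Br > (CH₃)₃C–ONO₂ > (CH₃)₃C–OBz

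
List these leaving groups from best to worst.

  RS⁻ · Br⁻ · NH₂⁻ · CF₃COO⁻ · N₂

N₂ > Br⁻ > CF₃COO⁻ > RS⁻ > NH₂⁻

A good leaving group is a weak base: the lower the pKₐ of its conjugate acid, the more readily it departs.
N₂: no meaningful conjugate acid; N₂ departs as an exceptionally stable neutral molecule
Br⁻: pKₐ(HBr) ≈ -9 — weak base; good leaving group
CF₃COO⁻: pKₐ(CF₃COOH) ≈ 0.2
RS⁻: pKₐ(RSH (a thiol)) ≈ 10.5
NH₂⁻: pKₐ(NH₃) ≈ 38 — extremely strong base; never a leaving group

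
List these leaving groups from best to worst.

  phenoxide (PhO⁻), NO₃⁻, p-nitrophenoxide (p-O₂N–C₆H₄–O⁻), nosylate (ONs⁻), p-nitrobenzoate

nosylate (ONs⁻) > NO₃⁻ > p-nitrobenzoate > p-nitrophenoxide (p-O₂N–C₆H₄–O⁻) > phenoxide (PhO⁻)

nosylate (ONs⁻): pKₐ(p-O₂NC₆H₄SO₃H) ≈ -3.5
NO₃⁻: pKₐ(HNO₃) ≈ -1.3 — resonance-delocalised over three oxygens
p-nitrobenzoate: pKₐ(p-nitrobenzoic acid) ≈ 3.4 — electron-withdrawing nitro group stabilises the carboxylate
p-nitrophenoxide (p-O₂N–C₆H₄–O⁻): pKₐ(p-nitrophenol) ≈ 7.2 — nitro group delocalises the charge; the classic chromogenic LG
phenoxide (PhO⁻): pKₐ(C₆H₅OH (phenol)) ≈ 10 — resonance into the ring helps, but still a poor LG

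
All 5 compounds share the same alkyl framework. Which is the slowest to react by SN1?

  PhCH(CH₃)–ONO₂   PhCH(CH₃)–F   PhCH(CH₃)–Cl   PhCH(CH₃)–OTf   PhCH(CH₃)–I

Same R in every case — rank the leaving groups.
A good leaving group is a weak base: the lower the pKₐ of its conjugate acid, the more readily it departs.
PhCH(CH₃)–OTf loses OTf⁻: pKₐ(CF₃SO₃H (triflic acid)) ≈ -14
PhCH(CH₃)–I loses I⁻: pKₐ(HI) ≈ -10
PhCH(CH₃)–Cl loses Cl⁻: pKₐ(HCl) ≈ -7
PhCH(CH₃)–ONO₂ loses NO₃⁻: pKₐ(HNO₃) ≈ -1.3
PhCH(CH₃)–F loses F⁻: pKₐ(HF) ≈ 3.2

PhCH(CH₃)–F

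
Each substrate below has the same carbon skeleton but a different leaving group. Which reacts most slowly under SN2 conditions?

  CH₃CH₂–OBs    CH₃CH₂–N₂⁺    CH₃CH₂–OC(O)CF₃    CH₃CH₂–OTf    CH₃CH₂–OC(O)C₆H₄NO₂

With the same alkyl group throughout, only the leaving group differentiates the rates.
Rank by basicity of the departing species: weakest base leaves most easily.
CH₃CH₂–N₂⁺ loses N₂: no meaningful conjugate acid; N₂ departs as an exceptionally stable neutral molecule
CH₃CH₂–OTf loses OTf⁻: pKₐ(CF₃SO₃H (triflic acid)) ≈ -14
CH₃CH₂–OBs loses OBs⁻: pKₐ(p-BrC₆H₄SO₃H) ≈ -2.8
CH₃CH₂–OC(O)CF₃ loses CF₃COO⁻: pKₐ(CF₃COOH) ≈ 0.2
CH₃CH₂–OC(O)C₆H₄NO₂ loses p-O₂N–C₆H₄–COO⁻: pKₐ(p-nitrobenzoic acid) ≈ 3.4

CH₃CH₂–OC(O)C₆H₄NO₂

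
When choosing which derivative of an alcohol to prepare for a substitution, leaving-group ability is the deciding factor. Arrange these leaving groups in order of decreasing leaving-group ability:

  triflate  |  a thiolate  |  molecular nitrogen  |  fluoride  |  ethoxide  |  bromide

molecular nitrogen > triflate > bromide > fluoride > a thiolate > ethoxide

A good leaving group is a weak base: the lower the pKₐ of its conjugate acid, the more readily it departs.
molecular nitrogen: no meaningful conjugate acid; N₂ departs as an exceptionally stable neutral molecule
triflate: pKₐ(CF₃SO₃H (triflic acid)) ≈ -14
bromide: pKₐ(HBr) ≈ -9
fluoride: pKₐ(HF) ≈ 3.2
a thiolate: pKₐ(RSH (a thiol)) ≈ 10.5
ethoxide: pKₐ(CH₃CH₂OH) ≈ 16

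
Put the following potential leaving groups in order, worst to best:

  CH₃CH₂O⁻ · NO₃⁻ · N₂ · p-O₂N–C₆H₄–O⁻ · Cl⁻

CH₃CH₂O⁻ < p-O₂N–C₆H₄–O⁻ < NO₃⁻ < Cl⁻ < N₂

Leaving-group ability tracks the stability of the departed species; conjugate-acid pKₐ is the usual yardstick (lower pKₐ → better LG).
N₂: no meaningful conjugate acid; N₂ departs as an exceptionally stable neutral molecule
Cl⁻: pKₐ(HCl) ≈ -7
NO₃⁻: pKₐ(HNO₃) ≈ -1.3
p-O₂N–C₆H₄–O⁻: pKₐ(p-nitrophenol) ≈ 7.2
CH₃CH₂O⁻: pKₐ(CH₃CH₂OH) ≈ 16
The question asks for worst first, so the sequence is read in increasing leaving-group ability.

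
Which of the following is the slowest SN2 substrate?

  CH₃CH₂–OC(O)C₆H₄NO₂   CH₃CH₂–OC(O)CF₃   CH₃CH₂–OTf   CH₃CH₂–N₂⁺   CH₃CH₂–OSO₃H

CH₃CH₂–OC(O)C₆H₄NO₂

The skeletons are identical, so relative rate is governed entirely by leaving-group ability.
Rank by basicity of the departing species: weakest base leaves most easily.
CH₃CH₂–N₂⁺ loses N₂: no meaningful conjugate acid; N₂ departs as an exceptionally stable neutral molecule
CH₃CH₂–OTf loses OTf⁻: pKₐ(CF₃SO₃H (triflic acid)) ≈ -14
CH₃CH₂–OSO₃H loses HSO₄⁻: pKₐ(H₂SO₄) ≈ -3
CH₃CH₂–OC(O)CF₃ loses CF₃COO⁻: pKₐ(CF₃COOH) ≈ 0.2
CH₃CH₂–OC(O)C₆H₄NO₂ loses p-O₂N–C₆H₄–COO⁻: pKₐ(p-nitrobenzoic acid) ≈ 3.4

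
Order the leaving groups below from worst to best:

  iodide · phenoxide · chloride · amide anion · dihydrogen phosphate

amide anion < phenoxide < dihydrogen phosphate < chloride < iodide

Rank by basicity of the departing species: weakest base leaves most easily.
iodide: pKₐ(HI) ≈ -10 — large, highly polarisable; very weak base
chloride: pKₐ(HCl) ≈ -7
dihydrogen phosphate: pKₐ(H₃PO₄) ≈ 2.1
phenoxide: pKₐ(C₆H₅OH (phenol)) ≈ 10 — resonance into the ring helps, but still a poor LG
amide anion: pKₐ(NH₃) ≈ 38
Listed from poorest to best leaving group as asked.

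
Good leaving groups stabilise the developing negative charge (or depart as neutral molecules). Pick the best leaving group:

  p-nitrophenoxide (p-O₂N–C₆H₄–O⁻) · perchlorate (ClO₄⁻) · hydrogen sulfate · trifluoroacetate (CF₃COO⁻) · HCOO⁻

perchlorate (ClO₄⁻)

perchlorate (ClO₄⁻): pKₐ(HClO₄) ≈ -10
hydrogen sulfate: pKₐ(H₂SO₄) ≈ -3
trifluoroacetate (CF₃COO⁻): pKₐ(CF₃COOH) ≈ 0.2
HCOO⁻: pKₐ(HCOOH) ≈ 3.8
p-nitrophenoxide (p-O₂N–C₆H₄–O⁻): pKₐ(p-nitrophenol) ≈ 7.2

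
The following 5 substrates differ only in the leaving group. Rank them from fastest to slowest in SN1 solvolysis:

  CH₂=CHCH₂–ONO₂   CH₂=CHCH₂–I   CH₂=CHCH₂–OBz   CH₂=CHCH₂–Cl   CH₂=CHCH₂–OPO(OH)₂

The skeletons are identical, so relative rate is governed entirely by leaving-group ability.
Leaving-group ability tracks the stability of the departed species; conjugate-acid pKₐ is the usual yardstick (lower pKₐ → better LG).
CH₂=CHCH₂–I loses I⁻: pKₐ(HI) ≈ -10
CH₂=CHCH₂–Cl loses Cl⁻: pKₐ(HCl) ≈ -7
CH₂=CHCH₂–ONO₂ loses NO₃⁻: pKₐ(HNO₃) ≈ -1.3
CH₂=CHCH₂–OPO(OH)₂ loses H₂PO₄⁻: pKₐ(H₃PO₄) ≈ 2.1
CH₂=CHCH₂–OBz loses PhCOO⁻: pKₐ(C₆H₅COOH) ≈ 4.2

CH₂=CHCH₂–I > CH₂=CHCH₂–Cl > CH₂=CHCH₂–ONO₂ > CH₂=CHCH₂–OPO(OH)₂ > CH₂=CHCH₂–OBz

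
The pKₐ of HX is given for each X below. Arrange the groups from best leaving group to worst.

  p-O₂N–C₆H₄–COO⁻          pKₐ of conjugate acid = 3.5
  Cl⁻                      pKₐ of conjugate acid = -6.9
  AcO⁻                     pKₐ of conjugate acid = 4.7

Cl⁻ > p-O₂N–C₆H₄–COO⁻ > AcO⁻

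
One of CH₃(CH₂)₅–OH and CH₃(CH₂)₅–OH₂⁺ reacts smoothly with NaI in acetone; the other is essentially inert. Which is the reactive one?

From CH₃(CH₂)₅–OH the departing group would be OH⁻ (pKₐ(H₂O) ≈ 15.7). Strong base; essentially never leaves without prior activation.
From CH₃(CH₂)₅–OH₂⁺ the leaving group is H₂O (pKₐ(H₃O⁺) ≈ -1.7). Neutral; leaves from a protonated alcohol (R–OH₂⁺).
(In practice CH₃(CH₂)₅–OH₂⁺ is made from CH₃(CH₂)₅–OH by protonation with strong acid, converting the leaving group from hydroxide to neutral water.)

CH₃(CH₂)₅–OH₂⁺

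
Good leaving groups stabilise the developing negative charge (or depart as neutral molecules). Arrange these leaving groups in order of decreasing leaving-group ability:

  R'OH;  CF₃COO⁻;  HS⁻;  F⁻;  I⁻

I⁻ > R'OH > CF₃COO⁻ > F⁻ > HS⁻

I⁻: pKₐ(HI) ≈ -10 — large, highly polarisable; very weak base
R'OH: pKₐ(R'OH₂⁺) ≈ -2.4 — neutral; leaves from a protonated ether (an oxonium ion, R–O(H)R'⁺)
CF₃COO⁻: pKₐ(CF₃COOH) ≈ 0.2 — strongly electron-withdrawing CF₃ stabilises the carboxylate
F⁻: pKₐ(HF) ≈ 3.2 — small and strongly basic; the poor halide leaving group
HS⁻: pKₐ(H₂S) ≈ 7 — larger and more polarisable than the oxygen analogue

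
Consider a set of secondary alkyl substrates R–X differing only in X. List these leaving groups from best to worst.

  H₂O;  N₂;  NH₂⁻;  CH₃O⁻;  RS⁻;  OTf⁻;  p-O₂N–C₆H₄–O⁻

N₂ > OTf⁻ > H₂O > p-O₂N–C₆H₄–O⁻ > RS⁻ > CH₃O⁻ > NH₂⁻

Rank by basicity of the departing species: weakest base leaves most easily.
N₂: no meaningful conjugate acid; N₂ departs as an exceptionally stable neutral molecule
OTf⁻: pKₐ(CF₃SO₃H (triflic acid)) ≈ -14
H₂O: pKₐ(H₃O⁺) ≈ -1.7
p-O₂N–C₆H₄–O⁻: pKₐ(p-nitrophenol) ≈ 7.2
RS⁻: pKₐ(RSH (a thiol)) ≈ 10.5
CH₃O⁻: pKₐ(CH₃OH) ≈ 15.5
NH₂⁻: pKₐ(NH₃) ≈ 38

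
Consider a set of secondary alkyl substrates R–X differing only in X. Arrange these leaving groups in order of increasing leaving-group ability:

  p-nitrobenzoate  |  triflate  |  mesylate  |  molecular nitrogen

p-nitrobenzoate < mesylate < triflate < molecular nitrogen

The more stable X⁻ (or X) is on its own — i.e. the weaker a base it is — the better a leaving group it makes.
molecular nitrogen: no meaningful conjugate acid; N₂ departs as an exceptionally stable neutral molecule
triflate: pKₐ(CF₃SO₃H (triflic acid)) ≈ -14
mesylate: pKₐ(CH₃SO₃H (MsOH)) ≈ -1.9
p-nitrobenzoate: pKₐ(p-nitrobenzoic acid) ≈ 3.4
Listed from poorest to best leaving group as asked.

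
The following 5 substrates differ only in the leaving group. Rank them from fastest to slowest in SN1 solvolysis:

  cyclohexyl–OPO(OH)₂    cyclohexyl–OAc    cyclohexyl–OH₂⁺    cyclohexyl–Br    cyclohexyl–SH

cyclohexyl–Br > cyclohexyl–OH₂⁺ > cyclohexyl–OPO(OH)₂ > cyclohexyl–OAc > cyclohexyl–SH

With the same alkyl group throughout, only the leaving group differentiates the rates.
A good leaving group is a weak base: the lower the pKₐ of its conjugate acid, the more readily it departs.
cyclohexyl–Br loses Br⁻: pKₐ(HBr) ≈ -9
cyclohexyl–OH₂⁺ loses H₂O: pKₐ(H₃O⁺) ≈ -1.7
cyclohexyl–OPO(OH)₂ loses H₂PO₄⁻: pKₐ(H₃PO₄) ≈ 2.1
cyclohexyl–OAc loses AcO⁻: pKₐ(CH₃COOH) ≈ 4.8
cyclohexyl–SH loses HS⁻: pKₐ(H₂S) ≈ 7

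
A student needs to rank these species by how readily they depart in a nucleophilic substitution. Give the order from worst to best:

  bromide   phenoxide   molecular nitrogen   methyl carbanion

methyl carbanion < phenoxide < bromide < molecular nitrogen

Leaving-group ability tracks the stability of the departed species; conjugate-acid pKₐ is the usual yardstick (lower pKₐ → better LG).
molecular nitrogen: no meaningful conjugate acid; N₂ departs as an exceptionally stable neutral molecule
bromide: pKₐ(HBr) ≈ -9
phenoxide: pKₐ(C₆H₅OH (phenol)) ≈ 10
methyl carbanion: pKₐ(CH₄) ≈ 48
Listed from poorest to best leaving group as asked.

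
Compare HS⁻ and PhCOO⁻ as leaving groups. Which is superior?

PhCOO⁻ is the better leaving group.
pKₐ(C₆H₅COOH) ≈ 4.2 versus pKₐ(H₂S) ≈ 7: PhCOO⁻ is the much weaker base.
Aryl carboxylate.

PhCOO⁻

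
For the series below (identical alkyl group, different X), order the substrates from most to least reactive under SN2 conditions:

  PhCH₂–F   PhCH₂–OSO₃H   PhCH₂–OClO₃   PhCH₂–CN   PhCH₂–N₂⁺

PhCH₂–N₂⁺ > PhCH₂–OClO₃ > PhCH₂–OSO₃H > PhCH₂–F > PhCH₂–CN

With the same alkyl group throughout, only the leaving group differentiates the rates.
Leaving-group ability tracks the stability of the departed species; conjugate-acid pKₐ is the usual yardstick (lower pKₐ → better LG).
PhCH₂–N₂⁺ loses N₂: no meaningful conjugate acid; N₂ departs as an exceptionally stable neutral molecule
PhCH₂–OClO₃ loses ClO₄⁻: pKₐ(HClO₄) ≈ -10
PhCH₂–OSO₃H loses HSO₄⁻: pKₐ(H₂SO₄) ≈ -3
PhCH₂–F loses F⁻: pKₐ(HF) ≈ 3.2
PhCH₂–CN loses CN⁻: pKₐ(HCN) ≈ 9.2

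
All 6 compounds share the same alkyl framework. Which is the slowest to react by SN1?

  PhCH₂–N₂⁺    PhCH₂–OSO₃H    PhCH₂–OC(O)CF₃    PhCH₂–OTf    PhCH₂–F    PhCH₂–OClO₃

PhCH₂–F

With the same alkyl group throughout, only the leaving group differentiates the rates.
Leaving-group ability tracks the stability of the departed species; conjugate-acid pKₐ is the usual yardstick (lower pKₐ → better LG).
PhCH₂–N₂⁺ loses N₂: no meaningful conjugate acid; N₂ departs as an exceptionally stable neutral molecule
PhCH₂–OTf loses OTf⁻: pKₐ(CF₃SO₃H (triflic acid)) ≈ -14
PhCH₂–OClO₃ loses ClO₄⁻: pKₐ(HClO₄) ≈ -10
PhCH₂–OSO₃H loses HSO₄⁻: pKₐ(H₂SO₄) ≈ -3
PhCH₂–OC(O)CF₃ loses CF₃COO⁻: pKₐ(CF₃COOH) ≈ 0.2
PhCH₂–F loses F⁻: pKₐ(HF) ≈ 3.2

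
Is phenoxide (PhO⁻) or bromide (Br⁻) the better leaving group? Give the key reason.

bromide (Br⁻) is the better leaving group.
pKₐ(HBr) ≈ -9 versus pKₐ(C₆H₅OH (phenol)) ≈ 10: bromide (Br⁻) is the much weaker base.
Weak base; good leaving group.

bromide (Br⁻)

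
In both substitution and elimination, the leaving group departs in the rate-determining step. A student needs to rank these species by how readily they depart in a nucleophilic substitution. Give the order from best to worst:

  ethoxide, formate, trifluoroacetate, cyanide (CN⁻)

A good leaving group is a weak base: the lower the pKₐ of its conjugate acid, the more readily it departs.
trifluoroacetate: pKₐ(CF₃COOH) ≈ 0.2
formate: pKₐ(HCOOH) ≈ 3.8
cyanide (CN⁻): pKₐ(HCN) ≈ 9.2
ethoxide: pKₐ(CH₃CH₂OH) ≈ 16

trifluoroacetate > formate > cyanide (CN⁻) > ethoxide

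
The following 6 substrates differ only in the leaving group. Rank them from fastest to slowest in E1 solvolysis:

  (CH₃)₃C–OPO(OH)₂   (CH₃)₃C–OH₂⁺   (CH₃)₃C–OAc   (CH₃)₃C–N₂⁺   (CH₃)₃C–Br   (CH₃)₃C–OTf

(CH₃)₃C–N₂⁺ > (CH₃)₃C–OTf > (CH₃)₃C–Br > (CH₃)₃C–OH₂⁺ > (CH₃)₃C–OPO(OH)₂ > (CH₃)₃C–OAc

The skeletons are identical, so relative rate is governed entirely by leaving-group ability.
A good leaving group is a weak base: the lower the pKₐ of its conjugate acid, the more readily it departs.
(CH₃)₃C–N₂⁺ loses N₂: no meaningful conjugate acid; N₂ departs as an exceptionally stable neutral molecule
(CH₃)₃C–OTf loses OTf⁻: pKₐ(CF₃SO₃H (triflic acid)) ≈ -14
(CH₃)₃C–Br loses Br⁻: pKₐ(HBr) ≈ -9
(CH₃)₃C–OH₂⁺ loses H₂O: pKₐ(H₃O⁺) ≈ -1.7
(CH₃)₃C–OPO(OH)₂ loses H₂PO₄⁻: pKₐ(H₃PO₄) ≈ 2.1
(CH₃)₃C–OAc loses AcO⁻: pKₐ(CH₃COOH) ≈ 4.8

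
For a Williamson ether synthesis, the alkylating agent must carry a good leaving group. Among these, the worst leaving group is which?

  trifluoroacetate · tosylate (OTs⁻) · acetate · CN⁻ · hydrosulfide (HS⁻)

CN⁻

A good leaving group is a weak base: the lower the pKₐ of its conjugate acid, the more readily it departs.
tosylate (OTs⁻): pKₐ(p-CH₃C₆H₄SO₃H (TsOH)) ≈ -2.8
trifluoroacetate: pKₐ(CF₃COOH) ≈ 0.2
acetate: pKₐ(CH₃COOH) ≈ 4.8
hydrosulfide (HS⁻): pKₐ(H₂S) ≈ 7
CN⁻: pKₐ(HCN) ≈ 9.2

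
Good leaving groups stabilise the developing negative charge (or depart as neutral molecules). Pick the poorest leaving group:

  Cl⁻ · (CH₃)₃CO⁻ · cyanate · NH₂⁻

NH₂⁻

The more stable X⁻ (or X) is on its own — i.e. the weaker a base it is — the better a leaving group it makes.
Cl⁻: pKₐ(HCl) ≈ -7
cyanate: pKₐ(HOCN) ≈ 3.5
(CH₃)₃CO⁻: pKₐ(t-BuOH) ≈ 18
NH₂⁻: pKₐ(NH₃) ≈ 38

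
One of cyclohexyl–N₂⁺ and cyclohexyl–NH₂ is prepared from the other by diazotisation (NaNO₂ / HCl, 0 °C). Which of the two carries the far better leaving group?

cyclohexyl–N₂⁺

From cyclohexyl–NH₂ the departing group would be NH₂⁻ (pKₐ(NH₃) ≈ 38). Extremely strong base; never a leaving group.
From cyclohexyl–N₂⁺ the leaving group is N₂ (no meaningful conjugate acid; N₂ departs as an exceptionally stable neutral molecule).
Diazotisation (NaNO₂ / HCl, 0 °C) works by generating a diazonium salt that expels N₂, making cyclohexyl–N₂⁺ enormously more reactive.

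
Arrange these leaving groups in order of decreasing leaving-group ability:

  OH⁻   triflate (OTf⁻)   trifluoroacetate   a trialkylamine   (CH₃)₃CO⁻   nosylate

A good leaving group is a weak base: the lower the pKₐ of its conjugate acid, the more readily it departs.
triflate (OTf⁻): pKₐ(CF₃SO₃H (triflic acid)) ≈ -14 — charge spread over three oxygens and a CF₃ group; the premier leaving group in synthesis
nosylate: pKₐ(p-O₂NC₆H₄SO₃H) ≈ -3.5 — p-nitro group further stabilises the sulfonate
trifluoroacetate: pKₐ(CF₃COOH) ≈ 0.2
a trialkylamine: pKₐ(R'₃NH⁺) ≈ 10.7
OH⁻: pKₐ(H₂O) ≈ 15.7
(CH₃)₃CO⁻: pKₐ(t-BuOH) ≈ 18

triflate (OTf⁻) > nosylate > trifluoroacetate > a trialkylamine > OH⁻ > (CH₃)₃CO⁻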